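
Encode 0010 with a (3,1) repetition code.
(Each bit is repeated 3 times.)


Each bit -> 3 copies

000000111000


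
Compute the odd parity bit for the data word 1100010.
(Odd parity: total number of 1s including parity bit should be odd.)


Number of 1s in data: 3
Parity bit: 0

0


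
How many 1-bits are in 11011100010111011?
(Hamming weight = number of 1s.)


Counting 1s in 11011100010111011

11


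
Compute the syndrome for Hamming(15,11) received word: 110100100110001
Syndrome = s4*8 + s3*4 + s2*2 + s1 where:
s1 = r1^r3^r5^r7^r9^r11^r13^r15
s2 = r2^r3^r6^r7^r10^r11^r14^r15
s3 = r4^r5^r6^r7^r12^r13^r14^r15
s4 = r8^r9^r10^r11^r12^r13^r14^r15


s1=0, s2=1, s3=1, s4=1

Syndrome = 14 (error at position 14)


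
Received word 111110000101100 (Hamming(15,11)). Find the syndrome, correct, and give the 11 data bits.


Syndrome = 10: error at position 10

Data: 11000001100 (corrected bit 10)


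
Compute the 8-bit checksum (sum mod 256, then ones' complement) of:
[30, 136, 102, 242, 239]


Sum = 749 mod 256 = 237
Complement = 18

18


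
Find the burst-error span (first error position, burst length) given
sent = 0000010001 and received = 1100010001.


XOR: 1100000000

Burst at position 0, length 2


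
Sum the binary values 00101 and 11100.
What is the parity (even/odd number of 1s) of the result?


00101 = 5
11100 = 28
Sum = 33 = 100001
1s count = 2

even parity (2 ones in 100001)


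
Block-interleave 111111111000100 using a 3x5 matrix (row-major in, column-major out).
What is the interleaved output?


Matrix:
  11111
  11110
  00100
Read columns: 110110111110100

110110111110100


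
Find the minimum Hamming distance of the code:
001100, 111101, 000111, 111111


Comparing all pairs, minimum distance: 1
Can detect 0 errors, correct 0 errors

1


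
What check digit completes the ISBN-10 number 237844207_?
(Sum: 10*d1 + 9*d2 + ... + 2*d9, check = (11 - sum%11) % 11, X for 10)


Weighted sum: 225
225 mod 11 = 5

Check digit: 6


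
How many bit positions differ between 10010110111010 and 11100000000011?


XOR: 01110110111001
Count of 1s: 9

9


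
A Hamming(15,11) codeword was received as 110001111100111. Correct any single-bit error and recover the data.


Syndrome = 5: error at position 5

Data: 01111100111 (corrected bit 5)


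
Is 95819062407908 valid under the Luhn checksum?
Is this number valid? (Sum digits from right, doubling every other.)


Luhn sum = 66
66 mod 10 = 6

Invalid (Luhn sum mod 10 = 6)


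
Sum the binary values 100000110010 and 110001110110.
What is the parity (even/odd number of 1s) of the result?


100000110010 = 2098
110001110110 = 3190
Sum = 5288 = 1010010101000
1s count = 5

odd parity (5 ones in 1010010101000)


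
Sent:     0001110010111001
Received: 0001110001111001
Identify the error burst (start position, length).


XOR: 0000000011000000

Burst at position 8, length 2


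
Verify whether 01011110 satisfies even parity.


Number of 1s: 5

No, parity error (5 ones)


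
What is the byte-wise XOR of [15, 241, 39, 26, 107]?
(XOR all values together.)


XOR chain: 15 ^ 241 ^ 39 ^ 26 ^ 107 = 168

168


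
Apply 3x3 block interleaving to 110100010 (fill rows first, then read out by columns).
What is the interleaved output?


Matrix:
  110
  100
  010
Read columns: 110101000

110101000


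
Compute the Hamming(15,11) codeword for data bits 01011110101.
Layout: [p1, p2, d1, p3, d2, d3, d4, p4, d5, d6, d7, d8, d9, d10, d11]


Parity bits: p1=0, p2=0, p3=0, p4=1

000010111110101


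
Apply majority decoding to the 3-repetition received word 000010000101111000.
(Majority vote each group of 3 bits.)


Groups: 000, 010, 000, 101, 111, 000
Majority votes: 000110

000110


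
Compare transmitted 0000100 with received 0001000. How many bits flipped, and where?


XOR: 0001100

2 error(s) at position(s): 3, 4


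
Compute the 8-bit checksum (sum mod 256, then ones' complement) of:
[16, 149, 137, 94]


Sum = 396 mod 256 = 140
Complement = 115

115


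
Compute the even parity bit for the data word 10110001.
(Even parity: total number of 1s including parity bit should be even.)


Number of 1s in data: 4
Parity bit: 0

0


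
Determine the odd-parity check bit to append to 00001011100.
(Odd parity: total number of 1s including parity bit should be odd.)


Number of 1s in data: 4
Parity bit: 1

1


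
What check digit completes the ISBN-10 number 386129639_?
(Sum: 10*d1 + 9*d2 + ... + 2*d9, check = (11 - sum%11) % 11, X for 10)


Weighted sum: 265
265 mod 11 = 1

Check digit: X


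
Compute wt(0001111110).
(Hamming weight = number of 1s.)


Counting 1s in 0001111110

6


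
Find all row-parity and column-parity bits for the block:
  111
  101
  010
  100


Row parities: 1011
Column parities: 100

Row P: 1011, Col P: 100, Corner: 1


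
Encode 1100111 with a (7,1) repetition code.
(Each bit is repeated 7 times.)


Each bit -> 7 copies

1111111111111100000000000000111111111111111111111


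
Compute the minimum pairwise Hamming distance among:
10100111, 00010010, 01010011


Comparing all pairs, minimum distance: 2
Can detect 1 errors, correct 0 errors

2


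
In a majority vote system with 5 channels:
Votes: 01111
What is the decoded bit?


Ones: 4 out of 5
Threshold: 3

1 (4/5 voted 1)


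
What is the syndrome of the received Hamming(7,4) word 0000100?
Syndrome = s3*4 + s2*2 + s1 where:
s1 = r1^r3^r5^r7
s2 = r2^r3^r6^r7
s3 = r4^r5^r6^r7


s1=1, s2=0, s3=1

Syndrome = 5 (error at position 5)


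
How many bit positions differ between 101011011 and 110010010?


XOR: 011001001
Count of 1s: 4

4


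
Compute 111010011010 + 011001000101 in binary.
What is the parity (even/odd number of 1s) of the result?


111010011010 = 3738
011001000101 = 1605
Sum = 5343 = 1010011011111
1s count = 9

odd parity (9 ones in 1010011011111)


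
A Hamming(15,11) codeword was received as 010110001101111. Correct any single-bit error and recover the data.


Syndrome = 0: no error detected

Data: 01001101111 (no errors)


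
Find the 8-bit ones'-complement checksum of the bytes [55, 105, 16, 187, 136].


Sum = 499 mod 256 = 243
Complement = 12

12


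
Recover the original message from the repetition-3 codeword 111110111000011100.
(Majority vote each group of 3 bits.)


Groups: 111, 110, 111, 000, 011, 100
Majority votes: 111010

111010


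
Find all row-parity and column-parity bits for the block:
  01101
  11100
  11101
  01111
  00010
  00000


Row parities: 110010
Column parities: 00001

Row P: 110010, Col P: 00001, Corner: 1


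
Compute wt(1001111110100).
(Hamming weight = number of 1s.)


Counting 1s in 1001111110100

8


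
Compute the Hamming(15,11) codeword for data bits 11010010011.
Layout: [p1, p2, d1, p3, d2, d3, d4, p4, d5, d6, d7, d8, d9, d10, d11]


Parity bits: p1=1, p2=1, p3=0, p4=1

111010110010011


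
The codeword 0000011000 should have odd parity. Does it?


Number of 1s: 2

No, parity error (2 ones)


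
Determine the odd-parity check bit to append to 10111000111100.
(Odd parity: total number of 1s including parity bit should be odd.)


Number of 1s in data: 8
Parity bit: 1

1


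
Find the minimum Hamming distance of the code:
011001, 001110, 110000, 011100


Comparing all pairs, minimum distance: 2
Can detect 1 errors, correct 0 errors

2


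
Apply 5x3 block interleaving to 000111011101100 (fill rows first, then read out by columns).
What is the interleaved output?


Matrix:
  000
  111
  011
  101
  100
Read columns: 010110110001110

010110110001110


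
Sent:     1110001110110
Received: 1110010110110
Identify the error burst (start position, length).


XOR: 0000011000000

Burst at position 5, length 2


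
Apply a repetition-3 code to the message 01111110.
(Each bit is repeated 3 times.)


Each bit -> 3 copies

000111111111111111111000


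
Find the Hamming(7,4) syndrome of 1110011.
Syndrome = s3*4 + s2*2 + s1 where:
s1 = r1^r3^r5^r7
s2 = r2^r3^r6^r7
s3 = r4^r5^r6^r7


s1=1, s2=0, s3=0

Syndrome = 1 (error at position 1)


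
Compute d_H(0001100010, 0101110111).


XOR: 0100010101
Count of 1s: 4

4


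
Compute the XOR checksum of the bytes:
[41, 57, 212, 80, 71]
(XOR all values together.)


XOR chain: 41 ^ 57 ^ 212 ^ 80 ^ 71 = 211

211


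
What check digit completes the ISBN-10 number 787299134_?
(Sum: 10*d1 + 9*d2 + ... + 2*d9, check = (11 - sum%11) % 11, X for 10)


Weighted sum: 332
332 mod 11 = 2

Check digit: 9


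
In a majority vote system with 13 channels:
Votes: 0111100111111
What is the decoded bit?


Ones: 10 out of 13
Threshold: 7

1 (10/13 voted 1)


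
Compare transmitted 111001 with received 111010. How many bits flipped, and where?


XOR: 000011

2 error(s) at position(s): 4, 5


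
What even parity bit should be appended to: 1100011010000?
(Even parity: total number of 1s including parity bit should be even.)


Number of 1s in data: 5
Parity bit: 1

1


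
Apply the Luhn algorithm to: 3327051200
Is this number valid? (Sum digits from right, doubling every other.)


Luhn sum = 29
29 mod 10 = 9

Invalid (Luhn sum mod 10 = 9)


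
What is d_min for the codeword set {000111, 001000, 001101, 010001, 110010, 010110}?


Comparing all pairs, minimum distance: 2
Can detect 1 errors, correct 0 errors

2


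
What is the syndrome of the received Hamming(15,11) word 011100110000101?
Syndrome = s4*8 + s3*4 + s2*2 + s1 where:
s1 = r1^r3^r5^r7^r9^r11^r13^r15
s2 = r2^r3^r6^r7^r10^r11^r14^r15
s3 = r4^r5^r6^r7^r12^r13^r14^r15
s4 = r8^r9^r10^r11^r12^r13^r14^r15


s1=0, s2=0, s3=0, s4=1

Syndrome = 8 (error at position 8)


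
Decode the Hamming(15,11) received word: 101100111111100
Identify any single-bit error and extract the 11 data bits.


Syndrome = 0: no error detected

Data: 10011111100 (no errors)


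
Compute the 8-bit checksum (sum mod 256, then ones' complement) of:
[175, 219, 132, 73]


Sum = 599 mod 256 = 87
Complement = 168

168


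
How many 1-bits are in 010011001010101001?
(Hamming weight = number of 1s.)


Counting 1s in 010011001010101001

8


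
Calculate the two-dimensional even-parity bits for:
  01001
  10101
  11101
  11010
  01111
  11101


Row parities: 010100
Column parities: 01001

Row P: 010100, Col P: 01001, Corner: 0


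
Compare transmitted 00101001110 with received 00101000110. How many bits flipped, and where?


XOR: 00000001000

1 error(s) at position(s): 7


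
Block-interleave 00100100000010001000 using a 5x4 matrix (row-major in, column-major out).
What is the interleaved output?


Matrix:
  0010
  0100
  0000
  1000
  1000
Read columns: 00011010001000000000

00011010001000000000


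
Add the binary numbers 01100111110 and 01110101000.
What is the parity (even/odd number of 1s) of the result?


01100111110 = 830
01110101000 = 936
Sum = 1766 = 11011100110
1s count = 7

odd parity (7 ones in 11011100110)


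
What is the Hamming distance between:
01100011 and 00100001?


XOR: 01000010
Count of 1s: 2

2


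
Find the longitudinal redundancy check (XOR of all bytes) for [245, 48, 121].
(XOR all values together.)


XOR chain: 245 ^ 48 ^ 121 = 188

188


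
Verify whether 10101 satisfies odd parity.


Number of 1s: 3

Yes, parity is correct (3 ones)


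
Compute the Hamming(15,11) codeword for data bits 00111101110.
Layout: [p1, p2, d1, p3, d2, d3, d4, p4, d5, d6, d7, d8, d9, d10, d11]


Parity bits: p1=1, p2=0, p3=1, p4=1

100101111101110


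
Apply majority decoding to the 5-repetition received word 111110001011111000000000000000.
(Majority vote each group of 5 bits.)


Groups: 11111, 00010, 11111, 00000, 00000, 00000
Majority votes: 101000

101000


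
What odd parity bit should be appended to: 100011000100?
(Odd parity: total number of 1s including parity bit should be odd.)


Number of 1s in data: 4
Parity bit: 1

1


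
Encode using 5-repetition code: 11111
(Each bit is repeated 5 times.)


Each bit -> 5 copies

1111111111111111111111111


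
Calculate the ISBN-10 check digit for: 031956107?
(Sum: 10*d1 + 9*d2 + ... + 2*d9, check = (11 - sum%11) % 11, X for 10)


Weighted sum: 176
176 mod 11 = 0

Check digit: 0


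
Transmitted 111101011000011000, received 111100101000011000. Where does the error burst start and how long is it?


XOR: 000001110000000000

Burst at position 5, length 3


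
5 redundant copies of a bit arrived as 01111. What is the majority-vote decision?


Ones: 4 out of 5
Threshold: 3

1 (4/5 voted 1)


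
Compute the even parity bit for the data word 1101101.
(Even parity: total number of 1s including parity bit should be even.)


Number of 1s in data: 5
Parity bit: 1

1


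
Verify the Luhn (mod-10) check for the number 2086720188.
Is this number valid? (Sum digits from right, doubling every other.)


Luhn sum = 40
40 mod 10 = 0

Valid (Luhn sum mod 10 = 0)


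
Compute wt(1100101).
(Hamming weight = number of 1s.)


Counting 1s in 1100101

4


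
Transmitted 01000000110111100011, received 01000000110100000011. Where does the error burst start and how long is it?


XOR: 00000000000011100000

Burst at position 12, length 3


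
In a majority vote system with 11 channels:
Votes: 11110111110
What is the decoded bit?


Ones: 9 out of 11
Threshold: 6

1 (9/11 voted 1)


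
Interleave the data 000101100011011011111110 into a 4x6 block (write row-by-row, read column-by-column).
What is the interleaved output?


Matrix:
  000101
  100011
  011011
  111110
Read columns: 010100110011100101111110

010100110011100101111110


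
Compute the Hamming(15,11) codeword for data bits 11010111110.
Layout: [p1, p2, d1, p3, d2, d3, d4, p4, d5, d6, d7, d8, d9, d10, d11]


Parity bits: p1=1, p2=1, p3=1, p4=1

111110110111110


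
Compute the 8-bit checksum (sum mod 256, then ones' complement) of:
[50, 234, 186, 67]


Sum = 537 mod 256 = 25
Complement = 230

230


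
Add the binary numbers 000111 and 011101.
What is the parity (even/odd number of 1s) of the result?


000111 = 7
011101 = 29
Sum = 36 = 100100
1s count = 2

even parity (2 ones in 100100)


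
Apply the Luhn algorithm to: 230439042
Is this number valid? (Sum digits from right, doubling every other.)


Luhn sum = 38
38 mod 10 = 8

Invalid (Luhn sum mod 10 = 8)


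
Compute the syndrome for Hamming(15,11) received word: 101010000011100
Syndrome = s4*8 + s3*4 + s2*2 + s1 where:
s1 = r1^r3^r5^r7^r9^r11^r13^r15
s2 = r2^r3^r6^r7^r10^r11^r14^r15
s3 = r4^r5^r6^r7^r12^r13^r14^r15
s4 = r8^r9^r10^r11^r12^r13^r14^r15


s1=1, s2=0, s3=1, s4=1

Syndrome = 13 (error at position 13)


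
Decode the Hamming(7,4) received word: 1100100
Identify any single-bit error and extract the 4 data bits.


Syndrome = 6: error at position 6

Data: 0110 (corrected bit 6)


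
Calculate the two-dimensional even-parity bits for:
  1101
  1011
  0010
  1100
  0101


Row parities: 11100
Column parities: 1101

Row P: 11100, Col P: 1101, Corner: 1


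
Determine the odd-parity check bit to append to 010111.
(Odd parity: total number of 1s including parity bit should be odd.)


Number of 1s in data: 4
Parity bit: 1

1


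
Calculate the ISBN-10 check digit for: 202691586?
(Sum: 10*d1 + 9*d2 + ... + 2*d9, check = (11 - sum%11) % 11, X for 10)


Weighted sum: 193
193 mod 11 = 6

Check digit: 5


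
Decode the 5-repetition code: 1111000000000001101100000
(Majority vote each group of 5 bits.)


Groups: 11110, 00000, 00000, 11011, 00000
Majority votes: 10010

10010


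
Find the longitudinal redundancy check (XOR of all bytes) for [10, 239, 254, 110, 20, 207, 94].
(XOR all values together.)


XOR chain: 10 ^ 239 ^ 254 ^ 110 ^ 20 ^ 207 ^ 94 = 240

240


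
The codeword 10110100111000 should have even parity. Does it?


Number of 1s: 7

No, parity error (7 ones)


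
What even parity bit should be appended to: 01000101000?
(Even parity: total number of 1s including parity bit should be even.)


Number of 1s in data: 3
Parity bit: 1

1


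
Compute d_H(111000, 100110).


XOR: 011110
Count of 1s: 4

4


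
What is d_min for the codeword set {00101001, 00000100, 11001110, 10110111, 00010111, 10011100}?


Comparing all pairs, minimum distance: 2
Can detect 1 errors, correct 0 errors

2


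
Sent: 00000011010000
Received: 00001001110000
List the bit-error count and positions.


XOR: 00001010100000

3 error(s) at position(s): 4, 6, 8


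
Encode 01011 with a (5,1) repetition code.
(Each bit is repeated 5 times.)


Each bit -> 5 copies

0000011111000001111111111


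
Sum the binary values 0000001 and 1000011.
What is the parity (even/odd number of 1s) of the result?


0000001 = 1
1000011 = 67
Sum = 68 = 1000100
1s count = 2

even parity (2 ones in 1000100)


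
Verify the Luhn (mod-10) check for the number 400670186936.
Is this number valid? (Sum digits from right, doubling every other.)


Luhn sum = 53
53 mod 10 = 3

Invalid (Luhn sum mod 10 = 3)


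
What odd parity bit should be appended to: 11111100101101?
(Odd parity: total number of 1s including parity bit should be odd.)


Number of 1s in data: 10
Parity bit: 1

1


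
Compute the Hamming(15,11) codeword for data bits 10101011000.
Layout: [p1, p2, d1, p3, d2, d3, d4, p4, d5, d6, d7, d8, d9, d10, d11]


Parity bits: p1=1, p2=1, p3=0, p4=1

111001011011000


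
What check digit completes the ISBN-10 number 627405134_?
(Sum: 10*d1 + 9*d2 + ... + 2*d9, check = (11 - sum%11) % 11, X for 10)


Weighted sum: 208
208 mod 11 = 10

Check digit: 1


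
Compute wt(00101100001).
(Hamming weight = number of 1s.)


Counting 1s in 00101100001

4


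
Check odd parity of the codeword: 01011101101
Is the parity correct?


Number of 1s: 7

Yes, parity is correct (7 ones)


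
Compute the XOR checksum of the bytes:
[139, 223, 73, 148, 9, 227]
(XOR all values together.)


XOR chain: 139 ^ 223 ^ 73 ^ 148 ^ 9 ^ 227 = 99

99


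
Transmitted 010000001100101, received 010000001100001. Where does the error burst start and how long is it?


XOR: 000000000000100

Burst at position 12, length 1


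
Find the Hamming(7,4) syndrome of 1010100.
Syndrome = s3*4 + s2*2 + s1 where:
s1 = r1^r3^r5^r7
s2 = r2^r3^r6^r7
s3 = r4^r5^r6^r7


s1=1, s2=1, s3=1

Syndrome = 7 (error at position 7)


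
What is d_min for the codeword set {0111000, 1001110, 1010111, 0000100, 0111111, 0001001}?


Comparing all pairs, minimum distance: 3
Can detect 2 errors, correct 1 errors

3


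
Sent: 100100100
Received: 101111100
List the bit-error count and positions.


XOR: 001011000

3 error(s) at position(s): 2, 4, 5


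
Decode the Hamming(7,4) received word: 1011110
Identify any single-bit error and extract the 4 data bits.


Syndrome = 5: error at position 5

Data: 1010 (corrected bit 5)


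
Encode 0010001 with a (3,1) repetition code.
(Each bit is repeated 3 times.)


Each bit -> 3 copies

000000111000000000111


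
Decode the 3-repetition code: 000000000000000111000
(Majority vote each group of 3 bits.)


Groups: 000, 000, 000, 000, 000, 111, 000
Majority votes: 0000010

0000010


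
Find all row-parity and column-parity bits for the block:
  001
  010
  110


Row parities: 110
Column parities: 101

Row P: 110, Col P: 101, Corner: 0


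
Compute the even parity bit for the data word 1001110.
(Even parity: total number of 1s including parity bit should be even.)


Number of 1s in data: 4
Parity bit: 0

0


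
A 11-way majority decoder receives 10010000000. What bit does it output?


Ones: 2 out of 11
Threshold: 6

0 (2/11 voted 1)


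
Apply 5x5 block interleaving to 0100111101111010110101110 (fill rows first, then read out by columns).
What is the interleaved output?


Matrix:
  01001
  11101
  11101
  01101
  01110
Read columns: 0110011111011110000111110

0110011111011110000111110


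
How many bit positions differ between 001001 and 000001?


XOR: 001000
Count of 1s: 1

1


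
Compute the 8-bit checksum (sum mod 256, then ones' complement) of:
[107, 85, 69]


Sum = 261 mod 256 = 5
Complement = 250

250


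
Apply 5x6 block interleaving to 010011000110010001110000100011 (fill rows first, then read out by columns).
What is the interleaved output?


Matrix:
  010011
  000110
  010001
  110000
  100011
Read columns: 000111011000000010001100110101

000111011000000010001100110101


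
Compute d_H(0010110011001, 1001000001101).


XOR: 1011110010100
Count of 1s: 7

7


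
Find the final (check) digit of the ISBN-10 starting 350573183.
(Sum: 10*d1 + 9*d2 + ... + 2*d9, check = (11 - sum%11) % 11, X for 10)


Weighted sum: 201
201 mod 11 = 3

Check digit: 8


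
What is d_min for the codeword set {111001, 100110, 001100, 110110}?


Comparing all pairs, minimum distance: 1
Can detect 0 errors, correct 0 errors

1


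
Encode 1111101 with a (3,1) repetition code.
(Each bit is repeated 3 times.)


Each bit -> 3 copies

111111111111111000111


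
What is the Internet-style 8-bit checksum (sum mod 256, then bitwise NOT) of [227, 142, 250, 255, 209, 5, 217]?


Sum = 1305 mod 256 = 25
Complement = 230

230


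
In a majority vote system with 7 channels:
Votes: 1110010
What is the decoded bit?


Ones: 4 out of 7
Threshold: 4

1 (4/7 voted 1)


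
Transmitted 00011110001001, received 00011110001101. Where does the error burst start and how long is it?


XOR: 00000000000100

Burst at position 11, length 1


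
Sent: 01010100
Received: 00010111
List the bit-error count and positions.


XOR: 01000011

3 error(s) at position(s): 1, 6, 7


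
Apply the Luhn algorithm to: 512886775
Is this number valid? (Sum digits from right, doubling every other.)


Luhn sum = 44
44 mod 10 = 4

Invalid (Luhn sum mod 10 = 4)


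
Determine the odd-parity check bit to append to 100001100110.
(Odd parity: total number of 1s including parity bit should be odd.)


Number of 1s in data: 5
Parity bit: 0

0


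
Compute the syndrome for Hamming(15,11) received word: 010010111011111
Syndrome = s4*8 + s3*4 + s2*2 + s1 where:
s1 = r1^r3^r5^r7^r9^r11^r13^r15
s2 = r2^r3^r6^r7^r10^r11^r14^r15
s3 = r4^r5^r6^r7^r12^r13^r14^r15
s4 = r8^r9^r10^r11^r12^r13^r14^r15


s1=0, s2=1, s3=0, s4=1

Syndrome = 10 (error at position 10)


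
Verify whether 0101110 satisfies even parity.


Number of 1s: 4

Yes, parity is correct (4 ones)


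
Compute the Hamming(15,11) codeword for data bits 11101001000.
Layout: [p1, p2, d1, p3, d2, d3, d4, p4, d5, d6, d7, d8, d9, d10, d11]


Parity bits: p1=1, p2=0, p3=1, p4=0

101111001001000


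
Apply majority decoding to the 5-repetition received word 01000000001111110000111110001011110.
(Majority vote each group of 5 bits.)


Groups: 01000, 00000, 11111, 10000, 11111, 00010, 11110
Majority votes: 0010101

0010101


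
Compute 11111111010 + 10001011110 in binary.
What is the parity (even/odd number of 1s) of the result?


11111111010 = 2042
10001011110 = 1118
Sum = 3160 = 110001011000
1s count = 5

odd parity (5 ones in 110001011000)


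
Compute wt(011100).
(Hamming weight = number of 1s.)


Counting 1s in 011100

3


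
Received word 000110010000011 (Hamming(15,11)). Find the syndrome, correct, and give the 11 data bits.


Syndrome = 8: error at position 8

Data: 01000000011 (corrected bit 8)


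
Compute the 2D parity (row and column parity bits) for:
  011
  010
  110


Row parities: 010
Column parities: 111

Row P: 010, Col P: 111, Corner: 1


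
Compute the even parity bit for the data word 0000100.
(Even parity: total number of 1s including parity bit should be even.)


Number of 1s in data: 1
Parity bit: 1

1


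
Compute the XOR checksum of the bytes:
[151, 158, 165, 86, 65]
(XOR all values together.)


XOR chain: 151 ^ 158 ^ 165 ^ 86 ^ 65 = 187

187


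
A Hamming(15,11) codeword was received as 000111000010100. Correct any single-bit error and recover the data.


Syndrome = 1: error at position 1

Data: 01100010100 (corrected bit 1)


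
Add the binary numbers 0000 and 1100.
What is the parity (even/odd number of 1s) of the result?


0000 = 0
1100 = 12
Sum = 12 = 1100
1s count = 2

even parity (2 ones in 1100)


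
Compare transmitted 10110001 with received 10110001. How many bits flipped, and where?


XOR: 00000000

0 errors (received matches sent)


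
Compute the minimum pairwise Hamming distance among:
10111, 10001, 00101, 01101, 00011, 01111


Comparing all pairs, minimum distance: 1
Can detect 0 errors, correct 0 errors

1


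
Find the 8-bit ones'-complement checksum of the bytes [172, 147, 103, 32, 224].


Sum = 678 mod 256 = 166
Complement = 89

89


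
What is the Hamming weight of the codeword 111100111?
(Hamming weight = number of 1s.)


Counting 1s in 111100111

7


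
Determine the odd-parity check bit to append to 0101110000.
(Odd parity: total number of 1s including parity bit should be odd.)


Number of 1s in data: 4
Parity bit: 1

1


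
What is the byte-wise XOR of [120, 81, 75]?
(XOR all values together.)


XOR chain: 120 ^ 81 ^ 75 = 98

98


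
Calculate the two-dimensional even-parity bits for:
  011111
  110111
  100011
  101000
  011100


Row parities: 11101
Column parities: 111111

Row P: 11101, Col P: 111111, Corner: 0


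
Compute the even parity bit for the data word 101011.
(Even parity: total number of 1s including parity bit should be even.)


Number of 1s in data: 4
Parity bit: 0

0


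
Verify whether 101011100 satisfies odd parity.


Number of 1s: 5

Yes, parity is correct (5 ones)


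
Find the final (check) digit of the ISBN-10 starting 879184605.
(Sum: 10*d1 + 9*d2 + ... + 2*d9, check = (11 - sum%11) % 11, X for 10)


Weighted sum: 324
324 mod 11 = 5

Check digit: 6


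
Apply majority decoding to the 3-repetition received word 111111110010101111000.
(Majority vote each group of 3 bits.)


Groups: 111, 111, 110, 010, 101, 111, 000
Majority votes: 1110110

1110110


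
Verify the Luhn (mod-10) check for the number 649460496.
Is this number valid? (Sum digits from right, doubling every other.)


Luhn sum = 56
56 mod 10 = 6

Invalid (Luhn sum mod 10 = 6)


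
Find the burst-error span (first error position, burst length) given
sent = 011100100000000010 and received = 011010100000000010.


XOR: 000110000000000000

Burst at position 3, length 2


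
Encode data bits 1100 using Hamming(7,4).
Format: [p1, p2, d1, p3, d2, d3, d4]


Parity bits: p1=0, p2=1, p3=1

0111100


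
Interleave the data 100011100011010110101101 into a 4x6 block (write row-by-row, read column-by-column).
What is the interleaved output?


Matrix:
  100011
  100011
  010110
  101101
Read columns: 110100100001001111101101

110100100001001111101101


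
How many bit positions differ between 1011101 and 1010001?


XOR: 0001100
Count of 1s: 2

2


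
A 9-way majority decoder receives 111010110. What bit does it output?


Ones: 6 out of 9
Threshold: 5

1 (6/9 voted 1)


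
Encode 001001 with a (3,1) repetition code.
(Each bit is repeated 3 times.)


Each bit -> 3 copies

000000111000000111


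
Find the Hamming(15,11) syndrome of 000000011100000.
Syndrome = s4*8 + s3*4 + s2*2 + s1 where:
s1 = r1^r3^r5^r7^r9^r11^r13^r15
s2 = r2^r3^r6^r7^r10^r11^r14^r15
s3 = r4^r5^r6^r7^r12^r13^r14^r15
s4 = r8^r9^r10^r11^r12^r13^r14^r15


s1=1, s2=1, s3=0, s4=1

Syndrome = 11 (error at position 11)


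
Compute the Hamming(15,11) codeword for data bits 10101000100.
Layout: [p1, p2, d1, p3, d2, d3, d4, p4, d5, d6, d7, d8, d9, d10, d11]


Parity bits: p1=1, p2=0, p3=0, p4=0

101001001000100


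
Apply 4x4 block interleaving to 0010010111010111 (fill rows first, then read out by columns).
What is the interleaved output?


Matrix:
  0010
  0101
  1101
  0111
Read columns: 0010011110010111

0010011110010111


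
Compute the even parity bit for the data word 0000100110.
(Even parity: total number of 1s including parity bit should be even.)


Number of 1s in data: 3
Parity bit: 1

1


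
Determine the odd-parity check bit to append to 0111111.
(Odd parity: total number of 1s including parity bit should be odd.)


Number of 1s in data: 6
Parity bit: 1

1


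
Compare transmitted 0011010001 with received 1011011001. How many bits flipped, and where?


XOR: 1000001000

2 error(s) at position(s): 0, 6


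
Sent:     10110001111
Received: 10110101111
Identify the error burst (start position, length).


XOR: 00000100000

Burst at position 5, length 1


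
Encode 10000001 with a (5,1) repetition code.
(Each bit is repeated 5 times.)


Each bit -> 5 copies

1111100000000000000000000000000000011111


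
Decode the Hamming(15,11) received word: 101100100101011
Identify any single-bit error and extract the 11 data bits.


Syndrome = 6: error at position 6

Data: 10110101011 (corrected bit 6)


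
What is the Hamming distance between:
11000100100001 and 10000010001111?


XOR: 01000110101110
Count of 1s: 7

7


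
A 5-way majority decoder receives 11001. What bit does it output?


Ones: 3 out of 5
Threshold: 3

1 (3/5 voted 1)


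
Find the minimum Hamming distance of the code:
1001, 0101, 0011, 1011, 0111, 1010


Comparing all pairs, minimum distance: 1
Can detect 0 errors, correct 0 errors

1


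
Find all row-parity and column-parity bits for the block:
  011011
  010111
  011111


Row parities: 001
Column parities: 010011

Row P: 001, Col P: 010011, Corner: 1


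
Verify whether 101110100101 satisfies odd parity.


Number of 1s: 7

Yes, parity is correct (7 ones)


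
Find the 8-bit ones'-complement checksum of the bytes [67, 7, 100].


Sum = 174 mod 256 = 174
Complement = 81

81


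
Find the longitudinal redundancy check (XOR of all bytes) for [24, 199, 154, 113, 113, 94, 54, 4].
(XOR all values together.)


XOR chain: 24 ^ 199 ^ 154 ^ 113 ^ 113 ^ 94 ^ 54 ^ 4 = 41

41


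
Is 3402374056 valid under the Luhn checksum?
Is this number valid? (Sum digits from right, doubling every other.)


Luhn sum = 40
40 mod 10 = 0

Valid (Luhn sum mod 10 = 0)


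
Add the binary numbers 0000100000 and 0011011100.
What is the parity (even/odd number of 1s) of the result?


0000100000 = 32
0011011100 = 220
Sum = 252 = 11111100
1s count = 6

even parity (6 ones in 11111100)


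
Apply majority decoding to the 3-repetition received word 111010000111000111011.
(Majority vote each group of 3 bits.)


Groups: 111, 010, 000, 111, 000, 111, 011
Majority votes: 1001011

1001011


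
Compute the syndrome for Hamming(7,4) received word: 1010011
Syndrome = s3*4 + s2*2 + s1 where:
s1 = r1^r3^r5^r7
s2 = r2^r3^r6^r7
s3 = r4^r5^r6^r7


s1=1, s2=1, s3=0

Syndrome = 3 (error at position 3)


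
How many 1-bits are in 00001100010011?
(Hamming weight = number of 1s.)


Counting 1s in 00001100010011

5


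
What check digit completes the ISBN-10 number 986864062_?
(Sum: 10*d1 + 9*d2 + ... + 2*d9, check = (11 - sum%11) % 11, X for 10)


Weighted sum: 344
344 mod 11 = 3

Check digit: 8


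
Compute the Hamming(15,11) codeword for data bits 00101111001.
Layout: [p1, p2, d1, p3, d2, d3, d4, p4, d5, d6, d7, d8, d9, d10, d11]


Parity bits: p1=1, p2=0, p3=1, p4=1

100101011111001


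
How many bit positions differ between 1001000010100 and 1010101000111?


XOR: 0011101010011
Count of 1s: 7

7


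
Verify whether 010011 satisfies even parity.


Number of 1s: 3

No, parity error (3 ones)


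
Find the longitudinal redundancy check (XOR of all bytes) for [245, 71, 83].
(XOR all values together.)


XOR chain: 245 ^ 71 ^ 83 = 225

225


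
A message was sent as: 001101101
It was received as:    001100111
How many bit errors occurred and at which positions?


XOR: 000001010

2 error(s) at position(s): 5, 7


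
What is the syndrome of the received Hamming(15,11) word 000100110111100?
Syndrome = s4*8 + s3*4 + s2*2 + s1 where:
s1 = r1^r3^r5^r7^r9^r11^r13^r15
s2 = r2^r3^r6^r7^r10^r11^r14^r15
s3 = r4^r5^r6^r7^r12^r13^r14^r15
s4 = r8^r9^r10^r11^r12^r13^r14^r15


s1=1, s2=1, s3=0, s4=1

Syndrome = 11 (error at position 11)


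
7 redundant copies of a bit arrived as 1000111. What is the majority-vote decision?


Ones: 4 out of 7
Threshold: 4

1 (4/7 voted 1)


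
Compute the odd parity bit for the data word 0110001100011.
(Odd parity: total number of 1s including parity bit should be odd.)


Number of 1s in data: 6
Parity bit: 1

1


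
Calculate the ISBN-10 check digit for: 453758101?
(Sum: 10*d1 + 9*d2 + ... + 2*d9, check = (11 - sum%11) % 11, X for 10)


Weighted sum: 234
234 mod 11 = 3

Check digit: 8


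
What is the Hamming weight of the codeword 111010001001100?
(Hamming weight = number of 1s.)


Counting 1s in 111010001001100

7


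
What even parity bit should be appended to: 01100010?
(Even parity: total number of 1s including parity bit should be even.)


Number of 1s in data: 3
Parity bit: 1

1


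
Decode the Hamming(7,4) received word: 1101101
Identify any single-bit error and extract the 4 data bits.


Syndrome = 5: error at position 5

Data: 0001 (corrected bit 5)


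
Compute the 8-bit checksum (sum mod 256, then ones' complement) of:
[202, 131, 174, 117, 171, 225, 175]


Sum = 1195 mod 256 = 171
Complement = 84

84


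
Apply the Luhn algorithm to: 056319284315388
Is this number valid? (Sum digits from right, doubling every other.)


Luhn sum = 62
62 mod 10 = 2

Invalid (Luhn sum mod 10 = 2)


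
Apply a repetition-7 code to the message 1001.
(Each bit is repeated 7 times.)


Each bit -> 7 copies

1111111000000000000001111111


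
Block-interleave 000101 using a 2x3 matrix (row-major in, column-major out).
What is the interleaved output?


Matrix:
  000
  101
Read columns: 010001

010001


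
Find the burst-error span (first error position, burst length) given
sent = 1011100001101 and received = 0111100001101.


XOR: 1100000000000

Burst at position 0, length 2


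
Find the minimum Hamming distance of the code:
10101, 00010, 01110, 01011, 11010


Comparing all pairs, minimum distance: 2
Can detect 1 errors, correct 0 errors

2


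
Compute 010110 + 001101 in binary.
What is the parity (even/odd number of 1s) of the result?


010110 = 22
001101 = 13
Sum = 35 = 100011
1s count = 3

odd parity (3 ones in 100011)


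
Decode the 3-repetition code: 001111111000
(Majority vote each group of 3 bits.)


Groups: 001, 111, 111, 000
Majority votes: 0110

0110


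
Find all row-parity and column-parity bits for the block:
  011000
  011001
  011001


Row parities: 011
Column parities: 011000

Row P: 011, Col P: 011000, Corner: 0


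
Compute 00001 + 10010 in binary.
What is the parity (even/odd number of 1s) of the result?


00001 = 1
10010 = 18
Sum = 19 = 10011
1s count = 3

odd parity (3 ones in 10011)


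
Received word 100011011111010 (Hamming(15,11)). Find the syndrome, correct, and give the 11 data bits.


Syndrome = 0: no error detected

Data: 01101111010 (no errors)


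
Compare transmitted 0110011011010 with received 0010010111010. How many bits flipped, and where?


XOR: 0100001100000

3 error(s) at position(s): 1, 6, 7


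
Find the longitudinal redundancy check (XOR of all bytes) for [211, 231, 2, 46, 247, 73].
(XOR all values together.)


XOR chain: 211 ^ 231 ^ 2 ^ 46 ^ 247 ^ 73 = 166

166


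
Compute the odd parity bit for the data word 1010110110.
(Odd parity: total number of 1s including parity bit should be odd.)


Number of 1s in data: 6
Parity bit: 1

1


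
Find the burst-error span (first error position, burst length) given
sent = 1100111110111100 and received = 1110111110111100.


XOR: 0010000000000000

Burst at position 2, length 1


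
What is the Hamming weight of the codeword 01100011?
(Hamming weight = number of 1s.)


Counting 1s in 01100011

4


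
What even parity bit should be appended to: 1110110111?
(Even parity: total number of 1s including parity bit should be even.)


Number of 1s in data: 8
Parity bit: 0

0


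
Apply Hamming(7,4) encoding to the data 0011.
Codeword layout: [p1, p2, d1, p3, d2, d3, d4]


Parity bits: p1=1, p2=0, p3=0

1000011


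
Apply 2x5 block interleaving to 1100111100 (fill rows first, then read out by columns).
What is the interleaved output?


Matrix:
  11001
  11100
Read columns: 1111010010

1111010010


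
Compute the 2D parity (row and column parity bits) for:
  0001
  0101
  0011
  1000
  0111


Row parities: 10011
Column parities: 1000

Row P: 10011, Col P: 1000, Corner: 1


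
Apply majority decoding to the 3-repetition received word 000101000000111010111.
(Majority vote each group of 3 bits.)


Groups: 000, 101, 000, 000, 111, 010, 111
Majority votes: 0100101

0100101


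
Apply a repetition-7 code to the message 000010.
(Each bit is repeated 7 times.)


Each bit -> 7 copies

000000000000000000000000000011111110000000


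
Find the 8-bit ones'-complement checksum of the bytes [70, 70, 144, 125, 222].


Sum = 631 mod 256 = 119
Complement = 136

136


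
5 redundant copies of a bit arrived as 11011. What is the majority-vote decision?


Ones: 4 out of 5
Threshold: 3

1 (4/5 voted 1)


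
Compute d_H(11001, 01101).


XOR: 10100
Count of 1s: 2

2


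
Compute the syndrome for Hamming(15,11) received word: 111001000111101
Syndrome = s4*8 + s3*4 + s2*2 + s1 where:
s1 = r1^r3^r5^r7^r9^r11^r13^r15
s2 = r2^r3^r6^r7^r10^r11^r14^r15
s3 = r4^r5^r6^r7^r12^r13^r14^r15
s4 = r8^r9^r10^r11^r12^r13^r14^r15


s1=1, s2=0, s3=0, s4=1

Syndrome = 9 (error at position 9)


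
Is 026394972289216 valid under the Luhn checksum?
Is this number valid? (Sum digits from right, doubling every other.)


Luhn sum = 80
80 mod 10 = 0

Valid (Luhn sum mod 10 = 0)


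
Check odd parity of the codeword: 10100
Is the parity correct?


Number of 1s: 2

No, parity error (2 ones)


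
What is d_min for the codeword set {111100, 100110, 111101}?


Comparing all pairs, minimum distance: 1
Can detect 0 errors, correct 0 errors

1


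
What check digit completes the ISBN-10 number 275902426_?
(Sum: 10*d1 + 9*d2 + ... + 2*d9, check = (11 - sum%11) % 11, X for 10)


Weighted sum: 230
230 mod 11 = 10

Check digit: 1


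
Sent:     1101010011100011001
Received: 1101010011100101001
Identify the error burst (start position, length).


XOR: 0000000000000110000

Burst at position 13, length 2


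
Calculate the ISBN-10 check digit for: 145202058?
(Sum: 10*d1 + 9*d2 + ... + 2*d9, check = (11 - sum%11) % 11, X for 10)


Weighted sum: 141
141 mod 11 = 9

Check digit: 2


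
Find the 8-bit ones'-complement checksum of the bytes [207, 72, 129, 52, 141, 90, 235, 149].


Sum = 1075 mod 256 = 51
Complement = 204

204


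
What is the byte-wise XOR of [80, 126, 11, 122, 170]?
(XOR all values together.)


XOR chain: 80 ^ 126 ^ 11 ^ 122 ^ 170 = 245

245


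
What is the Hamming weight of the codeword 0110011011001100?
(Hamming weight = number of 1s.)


Counting 1s in 0110011011001100

8


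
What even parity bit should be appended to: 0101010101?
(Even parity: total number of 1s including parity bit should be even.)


Number of 1s in data: 5
Parity bit: 1

1
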